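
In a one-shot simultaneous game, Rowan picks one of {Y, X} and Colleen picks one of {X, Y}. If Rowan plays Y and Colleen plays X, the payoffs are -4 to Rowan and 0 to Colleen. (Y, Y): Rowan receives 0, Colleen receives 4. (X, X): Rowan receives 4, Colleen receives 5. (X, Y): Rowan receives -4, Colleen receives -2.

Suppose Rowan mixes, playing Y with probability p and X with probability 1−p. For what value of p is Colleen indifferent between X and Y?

p = 7/11

For Colleen to be willing to mix, Colleen must be indifferent between X and Y, which pins down Rowan's mix.
  Colleen's payoff from X: p·0 + (1−p)·5 = -5p + 5
  Colleen's payoff from Y: p·4 + (1−p)·(-2) = 6p - 2
  -5p + 5 = 6p - 2  ⇒  -11p = -7  ⇒  p = 7/11.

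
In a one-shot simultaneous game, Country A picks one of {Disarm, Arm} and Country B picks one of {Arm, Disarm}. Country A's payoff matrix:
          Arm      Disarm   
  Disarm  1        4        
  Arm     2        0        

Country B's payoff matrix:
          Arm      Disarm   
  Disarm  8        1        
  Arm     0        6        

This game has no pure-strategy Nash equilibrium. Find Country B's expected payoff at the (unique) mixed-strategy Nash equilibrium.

For Country B to be willing to mix, Country B must be indifferent between Arm and Disarm, which pins down Country A's mix.
  Country B's payoff from Arm: p·8 + (1−p)·0 = 8p
  Country B's payoff from Disarm: p·1 + (1−p)·6 = -5p + 6
  8p = -5p + 6  ⇒  13p = 6  ⇒  p = 6/13.
At equilibrium Country B is indifferent across columns, so Country B's payoff equals the payoff from Arm: (6/13)·8 + (7/13)·0 = 48/13.

48/13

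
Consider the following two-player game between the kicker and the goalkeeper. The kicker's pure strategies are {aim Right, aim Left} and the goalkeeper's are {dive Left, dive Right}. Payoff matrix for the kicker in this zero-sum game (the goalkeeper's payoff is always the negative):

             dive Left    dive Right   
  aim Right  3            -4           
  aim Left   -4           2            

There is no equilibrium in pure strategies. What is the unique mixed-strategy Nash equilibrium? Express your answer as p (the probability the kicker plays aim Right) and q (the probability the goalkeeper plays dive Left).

In a mixed equilibrium the goalkeeper is indifferent between dive Left and dive Right; this condition fixes p.
  the goalkeeper's payoff from dive Left: p·(-3) + (1−p)·4 = -7p + 4
  the goalkeeper's payoff from dive Right: p·4 + (1−p)·(-2) = 6p - 2
  -7p + 4 = 6p - 2  ⇒  -13p = -6  ⇒  p = 6/13.
In a mixed equilibrium the kicker is indifferent between aim Right and aim Left; this condition fixes q.
  the kicker's expected payoff from aim Right: q·3 + (1−q)·(-4) = 7q - 4
  the kicker's expected payoff from aim Left: q·(-4) + (1−q)·2 = -6q + 2
  7q - 4 = -6q + 2  ⇒  13q = 6  ⇒  q = 6/13.

p = 6/13, q = 6/13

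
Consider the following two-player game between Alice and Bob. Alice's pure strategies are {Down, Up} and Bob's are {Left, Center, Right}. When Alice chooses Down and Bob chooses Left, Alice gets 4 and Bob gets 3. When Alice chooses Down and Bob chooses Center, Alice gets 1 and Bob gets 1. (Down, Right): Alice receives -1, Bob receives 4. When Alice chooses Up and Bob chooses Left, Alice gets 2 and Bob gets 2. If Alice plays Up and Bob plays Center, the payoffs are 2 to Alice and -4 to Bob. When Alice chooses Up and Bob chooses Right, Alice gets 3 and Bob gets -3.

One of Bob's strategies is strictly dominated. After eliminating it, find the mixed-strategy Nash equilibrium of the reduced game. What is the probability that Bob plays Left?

Bob's strategy Center is strictly dominated by Right: 4 > 1 and -3 > -4. Eliminate Center.
Set Alice's expected payoff from Down equal to that from Up:
  Alice's payoff from Down: q·4 + (1−q)·(-1) = 5q - 1
  Alice's payoff from Up: q·2 + (1−q)·3 = -q + 3
  5q - 1 = -q + 3  ⇒  6q = 4  ⇒  q = 2/3.

q = 2/3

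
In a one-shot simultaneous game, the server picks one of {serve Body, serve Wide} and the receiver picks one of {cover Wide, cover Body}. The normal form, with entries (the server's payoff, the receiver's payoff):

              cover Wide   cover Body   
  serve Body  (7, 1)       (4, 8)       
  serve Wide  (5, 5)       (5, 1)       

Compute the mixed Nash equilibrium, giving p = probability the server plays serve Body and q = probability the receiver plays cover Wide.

The receiver's indifference between cover Wide and cover Body determines the server's mixing probability p:
  the receiver's payoff from cover Wide: p·1 + (1−p)·5 = -4p + 5
  the receiver's payoff from cover Body: p·8 + (1−p)·1 = 7p + 1
  -4p + 5 = 7p + 1  ⇒  -11p = -4  ⇒  p = 4/11.
Set the server's expected payoff from serve Body equal to that from serve Wide:
  the server's expected payoff from serve Body: q·7 + (1−q)·4 = 3q + 4
  the server's expected payoff from serve Wide: q·5 + (1−q)·5 = 5
  3q + 4 = 5  ⇒  3q = 1  ⇒  q = 1/3.

p = 4/11, q = 1/3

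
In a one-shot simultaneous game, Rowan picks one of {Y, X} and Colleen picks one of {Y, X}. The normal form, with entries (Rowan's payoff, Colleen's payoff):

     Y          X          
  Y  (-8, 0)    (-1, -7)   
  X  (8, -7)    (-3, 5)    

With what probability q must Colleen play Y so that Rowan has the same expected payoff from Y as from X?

Set Rowan's expected payoff from Y equal to that from X:
  Rowan's payoff from Y: q·(-8) + (1−q)·(-1) = -7q - 1
  Rowan's payoff from X: q·8 + (1−q)·(-3) = 11q - 3
  -7q - 1 = 11q - 3  ⇒  -18q = -2  ⇒  q = 1/9.

q = 1/9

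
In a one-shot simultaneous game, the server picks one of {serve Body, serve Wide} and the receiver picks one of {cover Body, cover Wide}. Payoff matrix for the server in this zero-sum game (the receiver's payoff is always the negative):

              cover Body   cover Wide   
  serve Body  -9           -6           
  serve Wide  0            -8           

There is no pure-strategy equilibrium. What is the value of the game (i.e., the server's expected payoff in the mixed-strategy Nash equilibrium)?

v = -72/11

Set the server's expected payoff from serve Body equal to that from serve Wide:
  the server's expected payoff from serve Body: q·(-9) + (1−q)·(-6) = -3q - 6
  the server's expected payoff from serve Wide: q·0 + (1−q)·(-8) = 8q - 8
  -3q - 6 = 8q - 8  ⇒  -11q = -2  ⇒  q = 2/11.
The value is the server's expected payoff against this mix (using serve Body): (2/11)·(-9) + (9/11)·(-6) = -72/11.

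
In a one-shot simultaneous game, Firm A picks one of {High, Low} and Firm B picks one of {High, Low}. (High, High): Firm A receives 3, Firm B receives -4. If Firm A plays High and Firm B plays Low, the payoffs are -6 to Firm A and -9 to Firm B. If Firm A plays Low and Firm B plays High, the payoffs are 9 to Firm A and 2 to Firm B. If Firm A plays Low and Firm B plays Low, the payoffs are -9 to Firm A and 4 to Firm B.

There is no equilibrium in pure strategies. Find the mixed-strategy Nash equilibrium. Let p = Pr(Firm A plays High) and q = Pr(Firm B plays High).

Firm B's indifference between High and Low determines Firm A's mixing probability p:
  Firm B's payoff to High: p·(-4) + (1−p)·2 = -6p + 2
  Firm B's payoff to Low: p·(-9) + (1−p)·4 = -13p + 4
  -6p + 2 = -13p + 4  ⇒  7p = 2  ⇒  p = 2/7.
For Firm A to be willing to mix, Firm A must be indifferent between High and Low, which pins down Firm B's mix.
  Firm A's payoff to High: q·3 + (1−q)·(-6) = 9q - 6
  Firm A's payoff to Low: q·9 + (1−q)·(-9) = 18q - 9
  9q - 6 = 18q - 9  ⇒  -9q = -3  ⇒  q = 1/3.

p = 2/7, q = 1/3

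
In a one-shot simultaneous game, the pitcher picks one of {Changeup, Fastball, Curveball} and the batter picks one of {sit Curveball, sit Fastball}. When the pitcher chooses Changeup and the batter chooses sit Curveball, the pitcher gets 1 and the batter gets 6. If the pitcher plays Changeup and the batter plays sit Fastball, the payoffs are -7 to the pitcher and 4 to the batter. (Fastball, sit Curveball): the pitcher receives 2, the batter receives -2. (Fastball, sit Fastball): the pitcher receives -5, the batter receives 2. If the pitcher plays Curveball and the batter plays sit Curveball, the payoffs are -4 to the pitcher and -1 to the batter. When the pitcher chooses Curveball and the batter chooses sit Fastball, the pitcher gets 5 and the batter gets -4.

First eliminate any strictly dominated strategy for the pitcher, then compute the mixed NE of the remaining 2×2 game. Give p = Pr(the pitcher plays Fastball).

p = 3/7

The pitcher's strategy Changeup is strictly dominated by Fastball: 2 > 1 and -5 > -7. Eliminate Changeup.
The batter's indifference between sit Curveball and sit Fastball determines the pitcher's mixing probability p:
  the batter's payoff from sit Curveball: p·(-2) + (1−p)·(-1) = -p - 1
  the batter's payoff from sit Fastball: p·2 + (1−p)·(-4) = 6p - 4
  -p - 1 = 6p - 4  ⇒  -7p = -3  ⇒  p = 3/7.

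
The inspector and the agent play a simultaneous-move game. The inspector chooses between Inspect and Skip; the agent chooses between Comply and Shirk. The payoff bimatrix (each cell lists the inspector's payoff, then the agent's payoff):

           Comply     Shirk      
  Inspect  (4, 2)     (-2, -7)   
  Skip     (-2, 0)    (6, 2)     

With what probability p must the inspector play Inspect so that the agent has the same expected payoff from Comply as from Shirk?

In a mixed equilibrium the agent is indifferent between Comply and Shirk; this condition fixes p.
  the agent's payoff to Comply: p·2 + (1−p)·0 = 2p
  the agent's payoff to Shirk: p·(-7) + (1−p)·2 = -9p + 2
  2p = -9p + 2  ⇒  11p = 2  ⇒  p = 2/11.

p = 2/11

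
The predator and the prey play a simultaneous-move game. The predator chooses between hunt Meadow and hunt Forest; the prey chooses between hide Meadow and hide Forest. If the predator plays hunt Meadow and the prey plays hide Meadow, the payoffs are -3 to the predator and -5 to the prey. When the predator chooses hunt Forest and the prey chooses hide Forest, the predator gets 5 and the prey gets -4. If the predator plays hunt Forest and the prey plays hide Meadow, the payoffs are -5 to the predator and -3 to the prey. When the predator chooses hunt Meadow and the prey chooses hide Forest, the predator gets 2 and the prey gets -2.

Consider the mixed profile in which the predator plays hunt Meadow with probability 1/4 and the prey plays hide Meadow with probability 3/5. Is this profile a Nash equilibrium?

Check the prey's indifference given the predator's mix p = 1/4:
  payoff from hide Meadow = -7/2; payoff from hide Forest = -7/2 — equal.
Check the predator's indifference given the prey's mix q = 3/5:
  payoff from hunt Meadow = -1; payoff from hunt Forest = -1 — equal.
Both players are indifferent, so neither can profitably deviate.

Yes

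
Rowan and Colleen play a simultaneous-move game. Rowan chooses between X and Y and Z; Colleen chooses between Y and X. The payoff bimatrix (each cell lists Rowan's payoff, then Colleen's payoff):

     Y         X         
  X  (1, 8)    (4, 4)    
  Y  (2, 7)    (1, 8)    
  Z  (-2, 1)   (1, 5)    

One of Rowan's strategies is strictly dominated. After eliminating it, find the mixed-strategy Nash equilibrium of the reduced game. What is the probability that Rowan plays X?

Rowan's strategy Z is strictly dominated by X: 1 > -2 and 4 > 1. Eliminate Z.
In a mixed equilibrium Colleen is indifferent between Y and X; this condition fixes p.
  Colleen's payoff to Y: p·8 + (1−p)·7 = p + 7
  Colleen's payoff to X: p·4 + (1−p)·8 = -4p + 8
  p + 7 = -4p + 8  ⇒  5p = 1  ⇒  p = 1/5.

p = 1/5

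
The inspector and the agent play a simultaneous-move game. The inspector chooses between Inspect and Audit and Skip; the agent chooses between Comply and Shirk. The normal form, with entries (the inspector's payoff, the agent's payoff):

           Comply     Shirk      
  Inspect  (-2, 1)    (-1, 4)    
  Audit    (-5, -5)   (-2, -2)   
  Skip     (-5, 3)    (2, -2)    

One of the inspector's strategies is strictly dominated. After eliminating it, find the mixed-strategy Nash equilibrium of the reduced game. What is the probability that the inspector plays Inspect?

The inspector's strategy Audit is strictly dominated by Inspect: -2 > -5 and -1 > -2. Eliminate Audit.
In a mixed equilibrium the agent is indifferent between Comply and Shirk; this condition fixes p.
  the agent's payoff from Comply: p·1 + (1−p)·3 = -2p + 3
  the agent's payoff from Shirk: p·4 + (1−p)·(-2) = 6p - 2
  -2p + 3 = 6p - 2  ⇒  -8p = -5  ⇒  p = 5/8.

p = 5/8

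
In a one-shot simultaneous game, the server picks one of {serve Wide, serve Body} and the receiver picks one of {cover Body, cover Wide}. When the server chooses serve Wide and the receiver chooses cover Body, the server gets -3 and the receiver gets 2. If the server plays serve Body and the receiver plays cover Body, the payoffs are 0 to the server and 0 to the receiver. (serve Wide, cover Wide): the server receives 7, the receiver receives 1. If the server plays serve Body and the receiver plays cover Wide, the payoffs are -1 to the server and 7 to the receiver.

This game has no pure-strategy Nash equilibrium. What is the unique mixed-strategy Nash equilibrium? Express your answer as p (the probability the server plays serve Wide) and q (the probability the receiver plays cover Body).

The server's mix must leave the receiver indifferent between cover Body and cover Wide.
  the receiver's payoff from cover Body: p·2 + (1−p)·0 = 2p
  the receiver's payoff from cover Wide: p·1 + (1−p)·7 = -6p + 7
  2p = -6p + 7  ⇒  8p = 7  ⇒  p = 7/8.
For the server to be willing to mix, the server must be indifferent between serve Wide and serve Body, which pins down the receiver's mix.
  the server's expected payoff from serve Wide: q·(-3) + (1−q)·7 = -10q + 7
  the server's expected payoff from serve Body: q·0 + (1−q)·(-1) = q - 1
  -10q + 7 = q - 1  ⇒  -11q = -8  ⇒  q = 8/11.

p = 7/8, q = 8/11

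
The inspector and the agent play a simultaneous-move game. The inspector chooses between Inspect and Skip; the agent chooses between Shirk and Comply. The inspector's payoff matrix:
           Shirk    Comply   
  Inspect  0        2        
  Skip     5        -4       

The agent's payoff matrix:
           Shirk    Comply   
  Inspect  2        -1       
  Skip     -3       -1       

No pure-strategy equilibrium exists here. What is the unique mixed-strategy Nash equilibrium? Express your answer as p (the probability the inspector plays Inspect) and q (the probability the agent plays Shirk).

p = 2/5, q = 6/11

The inspector's mix must leave the agent indifferent between Shirk and Comply.
  the agent's payoff from Shirk: p·2 + (1−p)·(-3) = 5p - 3
  the agent's payoff from Comply: p·(-1) + (1−p)·(-1) = -1
  5p - 3 = -1  ⇒  5p = 2  ⇒  p = 2/5.
The agent's mix must leave the inspector indifferent between Inspect and Skip.
  the inspector's expected payoff from Inspect: q·0 + (1−q)·2 = -2q + 2
  the inspector's expected payoff from Skip: q·5 + (1−q)·(-4) = 9q - 4
  -2q + 2 = 9q - 4  ⇒  -11q = -6  ⇒  q = 6/11.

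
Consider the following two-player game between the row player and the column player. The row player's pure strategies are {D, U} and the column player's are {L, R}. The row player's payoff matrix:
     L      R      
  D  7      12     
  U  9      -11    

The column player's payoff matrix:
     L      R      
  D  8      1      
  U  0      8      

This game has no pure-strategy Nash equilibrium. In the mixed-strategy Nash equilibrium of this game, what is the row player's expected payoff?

37/5

The column player's mix must leave the row player indifferent between D and U.
  the row player's expected payoff from D: q·7 + (1−q)·12 = -5q + 12
  the row player's expected payoff from U: q·9 + (1−q)·(-11) = 20q - 11
  -5q + 12 = 20q - 11  ⇒  -25q = -23  ⇒  q = 23/25.
At equilibrium the row player is indifferent across rows, so the row player's payoff equals the payoff from D: (23/25)·7 + (2/25)·12 = 37/5.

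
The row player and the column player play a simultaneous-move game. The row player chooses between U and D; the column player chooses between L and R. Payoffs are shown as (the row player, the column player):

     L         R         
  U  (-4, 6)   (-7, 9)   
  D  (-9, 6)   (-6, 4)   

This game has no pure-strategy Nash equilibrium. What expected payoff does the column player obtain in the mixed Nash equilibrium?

The column player's indifference between L and R determines the row player's mixing probability p:
  the column player's payoff from L: p·6 + (1−p)·6 = 6
  the column player's payoff from R: p·9 + (1−p)·4 = 5p + 4
  6 = 5p + 4  ⇒  -5p = -2  ⇒  p = 2/5.
At equilibrium the column player is indifferent across columns, so the column player's payoff equals the payoff from L: (2/5)·6 + (3/5)·6 = 6.

6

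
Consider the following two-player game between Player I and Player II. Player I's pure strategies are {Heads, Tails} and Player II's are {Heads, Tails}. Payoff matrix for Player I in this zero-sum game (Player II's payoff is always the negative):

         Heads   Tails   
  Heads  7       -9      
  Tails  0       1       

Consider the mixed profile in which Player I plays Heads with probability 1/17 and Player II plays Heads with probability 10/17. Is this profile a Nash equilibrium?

Yes

Check Player II's indifference given Player I's mix p = 1/17:
  payoff from Heads = -7/17; payoff from Tails = -7/17 — equal.
Check Player I's indifference given Player II's mix q = 10/17:
  payoff from Heads = 7/17; payoff from Tails = 7/17 — equal.
Both players are indifferent, so neither can profitably deviate.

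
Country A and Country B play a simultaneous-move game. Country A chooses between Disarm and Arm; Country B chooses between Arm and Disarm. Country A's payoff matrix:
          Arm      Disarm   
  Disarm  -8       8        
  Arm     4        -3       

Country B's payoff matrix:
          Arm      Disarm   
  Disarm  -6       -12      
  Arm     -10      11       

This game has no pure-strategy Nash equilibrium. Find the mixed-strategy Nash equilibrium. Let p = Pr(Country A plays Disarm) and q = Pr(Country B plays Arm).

Set Country B's expected payoff from Arm equal to that from Disarm:
  Country B's expected payoff from Arm: p·(-6) + (1−p)·(-10) = 4p - 10
  Country B's expected payoff from Disarm: p·(-12) + (1−p)·11 = -23p + 11
  4p - 10 = -23p + 11  ⇒  27p = 21  ⇒  p = 7/9.
Country A's indifference between Disarm and Arm determines Country B's mixing probability q:
  Country A's payoff from Disarm: q·(-8) + (1−q)·8 = -16q + 8
  Country A's payoff from Arm: q·4 + (1−q)·(-3) = 7q - 3
  -16q + 8 = 7q - 3  ⇒  -23q = -11  ⇒  q = 11/23.

p = 7/9, q = 11/23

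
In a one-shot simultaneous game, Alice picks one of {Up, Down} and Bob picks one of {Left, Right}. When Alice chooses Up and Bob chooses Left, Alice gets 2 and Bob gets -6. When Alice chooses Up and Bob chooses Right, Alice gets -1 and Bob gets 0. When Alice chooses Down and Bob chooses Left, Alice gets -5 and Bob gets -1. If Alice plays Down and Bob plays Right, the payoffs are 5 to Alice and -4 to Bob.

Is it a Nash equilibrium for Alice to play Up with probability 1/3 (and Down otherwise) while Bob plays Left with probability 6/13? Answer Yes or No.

Yes

Check Bob's indifference given Alice's mix p = 1/3:
  payoff from Left = -8/3; payoff from Right = -8/3 — equal.
Check Alice's indifference given Bob's mix q = 6/13:
  payoff from Up = 5/13; payoff from Down = 5/13 — equal.
Both players are indifferent, so neither can profitably deviate.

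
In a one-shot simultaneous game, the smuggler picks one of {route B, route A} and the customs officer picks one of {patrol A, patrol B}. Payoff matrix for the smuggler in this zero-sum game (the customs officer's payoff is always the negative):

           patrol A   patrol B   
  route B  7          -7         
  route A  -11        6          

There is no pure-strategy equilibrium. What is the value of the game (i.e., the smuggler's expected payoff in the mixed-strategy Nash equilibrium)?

The customs officer's mix must leave the smuggler indifferent between route B and route A.
  the smuggler's expected payoff from route B: q·7 + (1−q)·(-7) = 14q - 7
  the smuggler's expected payoff from route A: q·(-11) + (1−q)·6 = -17q + 6
  14q - 7 = -17q + 6  ⇒  31q = 13  ⇒  q = 13/31.
The value is the smuggler's expected payoff against this mix (using route B): (13/31)·7 + (18/31)·(-7) = -35/31.

v = -35/31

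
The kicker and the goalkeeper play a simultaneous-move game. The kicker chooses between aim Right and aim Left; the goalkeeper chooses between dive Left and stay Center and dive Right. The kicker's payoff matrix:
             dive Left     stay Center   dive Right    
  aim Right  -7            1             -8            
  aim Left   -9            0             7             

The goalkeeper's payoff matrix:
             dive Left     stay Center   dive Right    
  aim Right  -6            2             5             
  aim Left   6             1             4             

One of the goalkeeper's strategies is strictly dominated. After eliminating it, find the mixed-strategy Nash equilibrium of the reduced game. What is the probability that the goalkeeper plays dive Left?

q = 15/17

The goalkeeper's strategy stay Center is strictly dominated by dive Right: 5 > 2 and 4 > 1. Eliminate stay Center.
The kicker's indifference between aim Right and aim Left determines the goalkeeper's mixing probability q:
  the kicker's payoff from aim Right: q·(-7) + (1−q)·(-8) = q - 8
  the kicker's payoff from aim Left: q·(-9) + (1−q)·7 = -16q + 7
  q - 8 = -16q + 7  ⇒  17q = 15  ⇒  q = 15/17.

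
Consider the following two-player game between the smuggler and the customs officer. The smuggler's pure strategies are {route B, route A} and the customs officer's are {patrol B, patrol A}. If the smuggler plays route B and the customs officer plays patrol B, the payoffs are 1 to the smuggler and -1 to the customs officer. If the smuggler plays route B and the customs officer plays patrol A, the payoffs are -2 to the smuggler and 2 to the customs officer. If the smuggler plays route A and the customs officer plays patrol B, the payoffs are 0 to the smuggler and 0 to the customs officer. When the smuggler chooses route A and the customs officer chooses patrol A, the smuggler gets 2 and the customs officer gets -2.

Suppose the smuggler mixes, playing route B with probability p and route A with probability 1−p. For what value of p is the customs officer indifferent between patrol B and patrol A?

For the customs officer to be willing to mix, the customs officer must be indifferent between patrol B and patrol A, which pins down the smuggler's mix.
  the customs officer's payoff to patrol B: p·(-1) + (1−p)·0 = -p
  the customs officer's payoff to patrol A: p·2 + (1−p)·(-2) = 4p - 2
  -p = 4p - 2  ⇒  -5p = -2  ⇒  p = 2/5.

p = 2/5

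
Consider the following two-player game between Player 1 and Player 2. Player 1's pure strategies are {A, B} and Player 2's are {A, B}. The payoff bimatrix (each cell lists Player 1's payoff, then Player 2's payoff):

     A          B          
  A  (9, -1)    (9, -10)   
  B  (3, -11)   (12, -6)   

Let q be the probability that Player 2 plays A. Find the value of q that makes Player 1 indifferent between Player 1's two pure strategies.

In a mixed equilibrium Player 1 is indifferent between A and B; this condition fixes q.
  Player 1's payoff from A: q·9 + (1−q)·9 = 9
  Player 1's payoff from B: q·3 + (1−q)·12 = -9q + 12
  9 = -9q + 12  ⇒  9q = 3  ⇒  q = 1/3.

q = 1/3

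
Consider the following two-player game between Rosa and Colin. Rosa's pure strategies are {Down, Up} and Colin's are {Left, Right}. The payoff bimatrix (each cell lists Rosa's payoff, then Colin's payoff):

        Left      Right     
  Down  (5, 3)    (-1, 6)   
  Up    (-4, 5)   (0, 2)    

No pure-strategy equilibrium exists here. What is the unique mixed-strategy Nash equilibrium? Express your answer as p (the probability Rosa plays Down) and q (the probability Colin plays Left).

p = 1/2, q = 1/10

Set Colin's expected payoff from Left equal to that from Right:
  Colin's payoff from Left: p·3 + (1−p)·5 = -2p + 5
  Colin's payoff from Right: p·6 + (1−p)·2 = 4p + 2
  -2p + 5 = 4p + 2  ⇒  -6p = -3  ⇒  p = 1/2.
Set Rosa's expected payoff from Down equal to that from Up:
  Rosa's payoff from Down: q·5 + (1−q)·(-1) = 6q - 1
  Rosa's payoff from Up: q·(-4) + (1−q)·0 = -4q
  6q - 1 = -4q  ⇒  10q = 1  ⇒  q = 1/10.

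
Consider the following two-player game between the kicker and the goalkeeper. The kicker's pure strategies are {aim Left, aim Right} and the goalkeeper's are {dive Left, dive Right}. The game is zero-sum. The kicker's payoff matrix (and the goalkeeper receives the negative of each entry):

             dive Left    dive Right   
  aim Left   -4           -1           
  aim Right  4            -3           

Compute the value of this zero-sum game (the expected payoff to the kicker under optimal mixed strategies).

Set the kicker's expected payoff from aim Left equal to that from aim Right:
  the kicker's payoff from aim Left: q·(-4) + (1−q)·(-1) = -3q - 1
  the kicker's payoff from aim Right: q·4 + (1−q)·(-3) = 7q - 3
  -3q - 1 = 7q - 3  ⇒  -10q = -2  ⇒  q = 1/5.
The value is the kicker's expected payoff against this mix (using aim Left): (1/5)·(-4) + (4/5)·(-1) = -8/5.

v = -8/5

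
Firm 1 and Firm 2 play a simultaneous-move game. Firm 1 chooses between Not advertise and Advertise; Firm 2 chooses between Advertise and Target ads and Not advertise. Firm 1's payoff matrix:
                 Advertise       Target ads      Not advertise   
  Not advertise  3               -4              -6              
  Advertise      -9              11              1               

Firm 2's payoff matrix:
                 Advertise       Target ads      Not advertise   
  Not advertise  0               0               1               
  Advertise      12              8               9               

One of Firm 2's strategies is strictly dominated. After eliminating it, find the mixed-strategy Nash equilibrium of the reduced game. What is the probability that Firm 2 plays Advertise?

Firm 2's strategy Target ads is strictly dominated by Not advertise: 1 > 0 and 9 > 8. Eliminate Target ads.
Firm 2's mix must leave Firm 1 indifferent between Not advertise and Advertise.
  Firm 1's payoff from Not advertise: q·3 + (1−q)·(-6) = 9q - 6
  Firm 1's payoff from Advertise: q·(-9) + (1−q)·1 = -10q + 1
  9q - 6 = -10q + 1  ⇒  19q = 7  ⇒  q = 7/19.

q = 7/19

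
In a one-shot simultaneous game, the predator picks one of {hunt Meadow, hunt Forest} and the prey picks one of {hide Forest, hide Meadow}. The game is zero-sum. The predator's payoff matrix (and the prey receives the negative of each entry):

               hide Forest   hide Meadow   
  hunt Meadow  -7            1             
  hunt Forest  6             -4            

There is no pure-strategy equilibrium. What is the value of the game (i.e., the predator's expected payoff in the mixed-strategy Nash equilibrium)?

v = -11/9

The prey's mix must leave the predator indifferent between hunt Meadow and hunt Forest.
  the predator's expected payoff from hunt Meadow: q·(-7) + (1−q)·1 = -8q + 1
  the predator's expected payoff from hunt Forest: q·6 + (1−q)·(-4) = 10q - 4
  -8q + 1 = 10q - 4  ⇒  -18q = -5  ⇒  q = 5/18.
The value is the predator's expected payoff against this mix (using hunt Meadow): (5/18)·(-7) + (13/18)·1 = -11/9.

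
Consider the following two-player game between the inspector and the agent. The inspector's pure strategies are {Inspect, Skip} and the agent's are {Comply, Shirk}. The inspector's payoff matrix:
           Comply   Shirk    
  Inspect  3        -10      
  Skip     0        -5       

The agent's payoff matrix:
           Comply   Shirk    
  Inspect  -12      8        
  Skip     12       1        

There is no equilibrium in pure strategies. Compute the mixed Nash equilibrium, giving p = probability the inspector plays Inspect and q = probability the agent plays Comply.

p = 11/31, q = 5/8

The inspector's mix must leave the agent indifferent between Comply and Shirk.
  the agent's payoff to Comply: p·(-12) + (1−p)·12 = -24p + 12
  the agent's payoff to Shirk: p·8 + (1−p)·1 = 7p + 1
  -24p + 12 = 7p + 1  ⇒  -31p = -11  ⇒  p = 11/31.
In a mixed equilibrium the inspector is indifferent between Inspect and Skip; this condition fixes q.
  the inspector's payoff to Inspect: q·3 + (1−q)·(-10) = 13q - 10
  the inspector's payoff to Skip: q·0 + (1−q)·(-5) = 5q - 5
  13q - 10 = 5q - 5  ⇒  8q = 5  ⇒  q = 5/8.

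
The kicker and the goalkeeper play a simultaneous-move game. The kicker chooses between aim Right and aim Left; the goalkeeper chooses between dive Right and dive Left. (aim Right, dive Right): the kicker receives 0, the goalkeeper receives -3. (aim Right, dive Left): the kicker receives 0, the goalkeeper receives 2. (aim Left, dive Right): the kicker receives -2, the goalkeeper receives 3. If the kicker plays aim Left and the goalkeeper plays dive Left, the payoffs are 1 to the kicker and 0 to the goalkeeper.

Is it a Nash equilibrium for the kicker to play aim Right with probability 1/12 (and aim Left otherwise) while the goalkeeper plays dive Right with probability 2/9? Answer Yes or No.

Given the kicker's mix p = 1/12, the goalkeeper's payoff from dive Right is 5/2 but from dive Left is 1/6. The goalkeeper strictly prefers dive Right, so the goalkeeper would not mix.
So the proposed profile is not a Nash equilibrium.

No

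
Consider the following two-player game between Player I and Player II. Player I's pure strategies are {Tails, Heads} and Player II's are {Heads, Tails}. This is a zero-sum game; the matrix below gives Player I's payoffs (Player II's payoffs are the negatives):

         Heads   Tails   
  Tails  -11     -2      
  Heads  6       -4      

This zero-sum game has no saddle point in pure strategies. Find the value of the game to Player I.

For Player I to be willing to mix, Player I must be indifferent between Tails and Heads, which pins down Player II's mix.
  Player I's payoff from Tails: q·(-11) + (1−q)·(-2) = -9q - 2
  Player I's payoff from Heads: q·6 + (1−q)·(-4) = 10q - 4
  -9q - 2 = 10q - 4  ⇒  -19q = -2  ⇒  q = 2/19.
The value is Player I's expected payoff against this mix (using Tails): (2/19)·(-11) + (17/19)·(-2) = -56/19.

v = -56/19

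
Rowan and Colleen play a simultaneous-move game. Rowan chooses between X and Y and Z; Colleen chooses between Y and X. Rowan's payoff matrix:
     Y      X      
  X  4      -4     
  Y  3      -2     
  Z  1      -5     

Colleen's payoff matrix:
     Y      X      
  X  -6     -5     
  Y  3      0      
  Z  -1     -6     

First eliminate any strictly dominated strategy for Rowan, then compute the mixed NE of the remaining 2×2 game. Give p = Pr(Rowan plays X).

p = 3/4

Rowan's strategy Z is strictly dominated by X: 4 > 1 and -4 > -5. Eliminate Z.
Set Colleen's expected payoff from Y equal to that from X:
  Colleen's expected payoff from Y: p·(-6) + (1−p)·3 = -9p + 3
  Colleen's expected payoff from X: p·(-5) + (1−p)·0 = -5p
  -9p + 3 = -5p  ⇒  -4p = -3  ⇒  p = 3/4.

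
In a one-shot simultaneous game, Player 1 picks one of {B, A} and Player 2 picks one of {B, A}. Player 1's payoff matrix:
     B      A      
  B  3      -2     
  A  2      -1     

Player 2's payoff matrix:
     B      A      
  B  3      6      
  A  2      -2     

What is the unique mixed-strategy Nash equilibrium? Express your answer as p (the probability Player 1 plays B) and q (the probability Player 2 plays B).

p = 4/7, q = 1/2

Player 2's indifference between B and A determines Player 1's mixing probability p:
  Player 2's expected payoff from B: p·3 + (1−p)·2 = p + 2
  Player 2's expected payoff from A: p·6 + (1−p)·(-2) = 8p - 2
  p + 2 = 8p - 2  ⇒  -7p = -4  ⇒  p = 4/7.
Set Player 1's expected payoff from B equal to that from A:
  Player 1's expected payoff from B: q·3 + (1−q)·(-2) = 5q - 2
  Player 1's expected payoff from A: q·2 + (1−q)·(-1) = 3q - 1
  5q - 2 = 3q - 1  ⇒  2q = 1  ⇒  q = 1/2.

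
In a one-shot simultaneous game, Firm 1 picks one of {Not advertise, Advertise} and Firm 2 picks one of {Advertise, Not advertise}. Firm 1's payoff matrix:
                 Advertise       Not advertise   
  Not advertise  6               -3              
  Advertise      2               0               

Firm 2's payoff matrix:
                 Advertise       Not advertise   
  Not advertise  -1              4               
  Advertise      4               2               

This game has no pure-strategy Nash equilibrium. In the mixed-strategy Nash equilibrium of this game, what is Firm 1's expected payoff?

For Firm 1 to be willing to mix, Firm 1 must be indifferent between Not advertise and Advertise, which pins down Firm 2's mix.
  Firm 1's payoff from Not advertise: q·6 + (1−q)·(-3) = 9q - 3
  Firm 1's payoff from Advertise: q·2 + (1−q)·0 = 2q
  9q - 3 = 2q  ⇒  7q = 3  ⇒  q = 3/7.
At equilibrium Firm 1 is indifferent across rows, so Firm 1's payoff equals the payoff from Not advertise: (3/7)·6 + (4/7)·(-3) = 6/7.

6/7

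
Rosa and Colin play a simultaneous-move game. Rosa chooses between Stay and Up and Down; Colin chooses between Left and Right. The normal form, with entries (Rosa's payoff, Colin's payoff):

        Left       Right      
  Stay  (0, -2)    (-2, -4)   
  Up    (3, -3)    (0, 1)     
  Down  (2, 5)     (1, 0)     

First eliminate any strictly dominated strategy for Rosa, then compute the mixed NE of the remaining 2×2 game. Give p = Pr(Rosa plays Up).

p = 5/9

Rosa's strategy Stay is strictly dominated by Down: 2 > 0 and 1 > -2. Eliminate Stay.
Set Colin's expected payoff from Left equal to that from Right:
  Colin's payoff to Left: p·(-3) + (1−p)·5 = -8p + 5
  Colin's payoff to Right: p·1 + (1−p)·0 = p
  -8p + 5 = p  ⇒  -9p = -5  ⇒  p = 5/9.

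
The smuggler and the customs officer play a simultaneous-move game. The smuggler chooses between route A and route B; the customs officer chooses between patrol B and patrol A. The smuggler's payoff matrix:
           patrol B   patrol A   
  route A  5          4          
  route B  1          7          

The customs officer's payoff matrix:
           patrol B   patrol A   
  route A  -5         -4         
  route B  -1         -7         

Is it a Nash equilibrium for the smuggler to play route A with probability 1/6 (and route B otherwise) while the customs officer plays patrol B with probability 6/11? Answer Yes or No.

No

Given the smuggler's mix p = 1/6, the customs officer's payoff from patrol B is -5/3 but from patrol A is -13/2. The customs officer strictly prefers patrol B, so the customs officer would not mix.
So the proposed profile is not a Nash equilibrium.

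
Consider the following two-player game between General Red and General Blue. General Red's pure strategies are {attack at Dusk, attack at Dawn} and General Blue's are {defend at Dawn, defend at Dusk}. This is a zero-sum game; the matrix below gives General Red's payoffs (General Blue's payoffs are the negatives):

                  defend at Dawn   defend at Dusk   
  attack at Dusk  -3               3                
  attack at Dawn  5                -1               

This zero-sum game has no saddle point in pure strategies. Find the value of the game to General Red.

v = 1

In a mixed equilibrium General Red is indifferent between attack at Dusk and attack at Dawn; this condition fixes q.
  General Red's payoff from attack at Dusk: q·(-3) + (1−q)·3 = -6q + 3
  General Red's payoff from attack at Dawn: q·5 + (1−q)·(-1) = 6q - 1
  -6q + 3 = 6q - 1  ⇒  -12q = -4  ⇒  q = 1/3.
The value is General Red's expected payoff against this mix (using attack at Dusk): (1/3)·(-3) + (2/3)·3 = 1.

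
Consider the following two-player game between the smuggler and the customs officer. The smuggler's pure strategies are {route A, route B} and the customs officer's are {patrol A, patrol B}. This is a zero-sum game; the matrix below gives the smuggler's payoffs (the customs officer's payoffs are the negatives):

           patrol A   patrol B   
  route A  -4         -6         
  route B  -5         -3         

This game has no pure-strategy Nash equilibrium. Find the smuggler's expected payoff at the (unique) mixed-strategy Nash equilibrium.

The smuggler's indifference between route A and route B determines the customs officer's mixing probability q:
  the smuggler's expected payoff from route A: q·(-4) + (1−q)·(-6) = 2q - 6
  the smuggler's expected payoff from route B: q·(-5) + (1−q)·(-3) = -2q - 3
  2q - 6 = -2q - 3  ⇒  4q = 3  ⇒  q = 3/4.
At equilibrium the smuggler is indifferent across rows, so the smuggler's payoff equals the payoff from route A: (3/4)·(-4) + (1/4)·(-6) = -9/2.

-9/2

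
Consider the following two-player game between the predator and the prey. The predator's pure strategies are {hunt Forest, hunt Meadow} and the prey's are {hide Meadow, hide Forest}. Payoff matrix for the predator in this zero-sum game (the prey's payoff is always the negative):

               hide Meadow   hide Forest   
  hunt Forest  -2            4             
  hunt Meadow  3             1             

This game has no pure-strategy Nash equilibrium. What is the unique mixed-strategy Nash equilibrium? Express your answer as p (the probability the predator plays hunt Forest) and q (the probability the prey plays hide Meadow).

p = 1/4, q = 3/8

The prey's indifference between hide Meadow and hide Forest determines the predator's mixing probability p:
  the prey's payoff from hide Meadow: p·2 + (1−p)·(-3) = 5p - 3
  the prey's payoff from hide Forest: p·(-4) + (1−p)·(-1) = -3p - 1
  5p - 3 = -3p - 1  ⇒  8p = 2  ⇒  p = 1/4.
The predator's indifference between hunt Forest and hunt Meadow determines the prey's mixing probability q:
  the predator's payoff to hunt Forest: q·(-2) + (1−q)·4 = -6q + 4
  the predator's payoff to hunt Meadow: q·3 + (1−q)·1 = 2q + 1
  -6q + 4 = 2q + 1  ⇒  -8q = -3  ⇒  q = 3/8.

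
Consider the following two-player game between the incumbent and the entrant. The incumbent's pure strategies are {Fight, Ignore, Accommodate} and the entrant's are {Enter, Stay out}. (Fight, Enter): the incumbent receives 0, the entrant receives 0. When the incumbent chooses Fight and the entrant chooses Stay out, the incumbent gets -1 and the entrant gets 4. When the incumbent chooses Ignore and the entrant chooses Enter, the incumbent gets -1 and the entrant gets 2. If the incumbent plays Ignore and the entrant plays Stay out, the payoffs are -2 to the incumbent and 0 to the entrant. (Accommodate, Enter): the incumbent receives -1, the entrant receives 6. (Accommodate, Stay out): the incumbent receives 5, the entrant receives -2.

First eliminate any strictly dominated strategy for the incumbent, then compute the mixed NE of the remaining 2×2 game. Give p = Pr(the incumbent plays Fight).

The incumbent's strategy Ignore is strictly dominated by Fight: 0 > -1 and -1 > -2. Eliminate Ignore.
Set the entrant's expected payoff from Enter equal to that from Stay out:
  the entrant's payoff from Enter: p·0 + (1−p)·6 = -6p + 6
  the entrant's payoff from Stay out: p·4 + (1−p)·(-2) = 6p - 2
  -6p + 6 = 6p - 2  ⇒  -12p = -8  ⇒  p = 2/3.

p = 2/3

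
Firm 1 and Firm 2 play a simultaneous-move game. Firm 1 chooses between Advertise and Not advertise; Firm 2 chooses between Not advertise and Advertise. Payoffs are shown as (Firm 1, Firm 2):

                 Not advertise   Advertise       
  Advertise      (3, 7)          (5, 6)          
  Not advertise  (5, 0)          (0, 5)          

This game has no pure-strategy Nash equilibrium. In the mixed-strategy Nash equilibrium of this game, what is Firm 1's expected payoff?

25/7

For Firm 1 to be willing to mix, Firm 1 must be indifferent between Advertise and Not advertise, which pins down Firm 2's mix.
  Firm 1's expected payoff from Advertise: q·3 + (1−q)·5 = -2q + 5
  Firm 1's expected payoff from Not advertise: q·5 + (1−q)·0 = 5q
  -2q + 5 = 5q  ⇒  -7q = -5  ⇒  q = 5/7.
At equilibrium Firm 1 is indifferent across rows, so Firm 1's payoff equals the payoff from Advertise: (5/7)·3 + (2/7)·5 = 25/7.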